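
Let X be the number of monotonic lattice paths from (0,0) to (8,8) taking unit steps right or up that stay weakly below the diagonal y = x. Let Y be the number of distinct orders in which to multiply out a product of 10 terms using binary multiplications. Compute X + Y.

Monotone paths in an n×n grid that stay weakly below the diagonal are counted by C_n; here n = 8. So X = C_8 = 1430.
Bracketing 10 factors into binary products is counted by C_{10−1} = C_9. So Y = C_9 = 4862.
X + Y = 1430 + 4862 = 6292.

6292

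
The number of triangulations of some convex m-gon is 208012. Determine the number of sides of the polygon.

Triangulations of a convex m-gon are counted by C_{m−2}, and C_12 = 208012.
So m − 2 = 12, giving m = 14 sides.

14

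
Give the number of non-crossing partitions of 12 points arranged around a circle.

208012

The non-crossing partitions of [12] form a lattice of size C_12.
C_12 = C_11 · 2(2·11+1)/(11+2) = 58786 · 46/13 = 208012.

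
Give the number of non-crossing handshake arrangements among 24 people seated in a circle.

208012

Non-crossing handshake pairings of 2n people are counted by C_n; 24 people gives n = 12.
C_12 = C(24,12)/13 = 2704156/13 = 208012.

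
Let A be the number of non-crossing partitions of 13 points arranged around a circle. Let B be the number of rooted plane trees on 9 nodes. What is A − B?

741470

Non-crossing partitions of an n-element set are counted by C_n; here n = 13. So A = C_13 = 742900.
Rooted ordered (plane) trees on m nodes have m−1 edges and are counted by C_{m−1}; m = 9 gives C_8. So B = C_8 = 1430.
A − B = 742900 − 1430 = 741470.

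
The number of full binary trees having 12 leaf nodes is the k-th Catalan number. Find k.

11

A full binary tree with L leaves has L−1 internal nodes and is counted by C_{L−1}; L = 12 gives C_11.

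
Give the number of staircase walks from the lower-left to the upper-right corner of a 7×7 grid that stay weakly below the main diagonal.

429

Monotone paths in an n×n grid that stay weakly below the diagonal are counted by C_n; here n = 7.
C_7 = C_6 · 2(2·6+1)/(6+2) = 132 · 26/8 = 429.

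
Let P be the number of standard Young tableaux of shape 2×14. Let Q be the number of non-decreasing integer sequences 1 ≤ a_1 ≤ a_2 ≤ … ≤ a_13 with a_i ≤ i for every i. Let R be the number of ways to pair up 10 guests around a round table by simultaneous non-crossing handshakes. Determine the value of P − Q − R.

By the hook-length formula (or a Dyck-path bijection), SYT of shape 2×14 number C_14. So P = C_14 = 2674440.
Weakly increasing sequences with a_i ≤ i biject with Dyck paths of semilength 13, so there are C_13. So Q = C_13 = 742900.
Non-crossing handshake pairings of 2n people are counted by C_n; 10 people gives n = 5. So R = C_5 = 42.
P − Q − R = 2674440 − 742900 − 42 = 1931498.

1931498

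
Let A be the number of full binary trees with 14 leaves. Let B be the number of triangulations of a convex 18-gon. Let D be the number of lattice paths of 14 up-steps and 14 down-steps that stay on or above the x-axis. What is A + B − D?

Full binary trees with 14 leaves have 14−1 = 13 internal nodes, so there are C_13 of them. So A = C_13 = 742900.
The number of triangulations of an 18-gon is the Catalan number C_16 (index = sides − 2). So B = C_16 = 35357670.
Dyck paths of semilength n (length 2n) are counted by C_n; here n = 14. So D = C_14 = 2674440.
A + B − D = 742900 + 35357670 − 2674440 = 33426130.

33426130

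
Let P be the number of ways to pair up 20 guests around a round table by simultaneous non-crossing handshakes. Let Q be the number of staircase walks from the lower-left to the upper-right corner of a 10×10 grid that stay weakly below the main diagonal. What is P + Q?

33592

Non-crossing handshake pairings of 2n people are counted by C_n; 20 people gives n = 10. So P = C_10 = 16796.
Sub-diagonal monotone paths from (0,0) to (10,10) biject with Dyck paths of semilength 10, giving C_10. So Q = C_10 = 16796.
P + Q = 16796 + 16796 = 33592.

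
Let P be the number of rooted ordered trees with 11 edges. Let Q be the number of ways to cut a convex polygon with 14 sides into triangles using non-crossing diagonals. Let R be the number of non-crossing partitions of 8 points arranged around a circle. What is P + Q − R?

A rooted plane tree with 11 edges has 12 nodes, and the count is C_11. So P = C_11 = 58786.
Triangulations of a convex m-gon are counted by C_{m−2}; with m = 14 this is C_12. So Q = C_12 = 208012.
Non-crossing partitions of an n-element set are counted by C_n; here n = 8. So R = C_8 = 1430.
P + Q − R = 58786 + 208012 − 1430 = 265368.

265368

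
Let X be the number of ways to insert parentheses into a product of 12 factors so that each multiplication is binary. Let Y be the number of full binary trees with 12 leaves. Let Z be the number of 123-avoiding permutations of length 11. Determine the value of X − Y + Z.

58786

Bracketing 12 factors into binary products is counted by C_{12−1} = C_11. So X = C_11 = 58786.
A full binary tree with L leaves has L−1 internal nodes and is counted by C_{L−1}; L = 12 gives C_11. So Y = C_11 = 58786.
For any fixed pattern of length 3, the pattern-avoiding permutations of [11] number C_11. So Z = C_11 = 58786.
X − Y + Z = 58786 − 58786 + 58786 = 58786.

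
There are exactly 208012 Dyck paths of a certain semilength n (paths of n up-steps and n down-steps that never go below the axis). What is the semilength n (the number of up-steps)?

12

Dyck paths of semilength n are counted by C_n. The Catalan number equal to 208012 is C_12.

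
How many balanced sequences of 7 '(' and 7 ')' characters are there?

With 7 pairs the number of balanced bracket strings is the Catalan number C_7.
C_7 = C(14,7)/8 = 3432/8 = 429.

429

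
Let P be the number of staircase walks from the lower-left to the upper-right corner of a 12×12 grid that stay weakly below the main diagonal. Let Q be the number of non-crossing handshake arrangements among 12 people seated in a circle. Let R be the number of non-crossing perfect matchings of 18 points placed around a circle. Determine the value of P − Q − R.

Monotone paths in an n×n grid that stay weakly below the diagonal are counted by C_n; here n = 12. So P = C_12 = 208012.
With 12 = 2·6 people, non-crossing handshake pairings are non-crossing perfect matchings on a circle, counted by C_6. So Q = C_6 = 132.
Non-crossing perfect matchings of 2n points on a circle are counted by C_n; with 18 points, n = 9. So R = C_9 = 4862.
P − Q − R = 208012 − 132 − 4862 = 203018.

203018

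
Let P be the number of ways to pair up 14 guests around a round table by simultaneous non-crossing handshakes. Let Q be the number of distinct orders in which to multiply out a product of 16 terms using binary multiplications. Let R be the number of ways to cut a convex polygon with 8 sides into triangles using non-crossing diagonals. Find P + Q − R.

9695142

Non-crossing handshake pairings of 2n people are counted by C_n; 14 people gives n = 7. So P = C_7 = 429.
Ways to associate a product of 16 factors correspond to binary trees on 16 leaves, so the count is C_15. So Q = C_15 = 9694845.
Triangulations of a convex m-gon are counted by C_{m−2}; with m = 8 this is C_6. So R = C_6 = 132.
P + Q − R = 429 + 9694845 − 132 = 9695142.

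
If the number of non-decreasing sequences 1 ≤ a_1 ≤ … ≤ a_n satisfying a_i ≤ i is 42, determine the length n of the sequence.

Such sub-staircase sequences of length n are counted by C_n; 42 = C_5.

5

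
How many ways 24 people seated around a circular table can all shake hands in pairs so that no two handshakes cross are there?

With 24 = 2·12 people, non-crossing handshake pairings are non-crossing perfect matchings on a circle, counted by C_12.
C_12 = C(24,12)/13 = 2704156/13 = 208012.

208012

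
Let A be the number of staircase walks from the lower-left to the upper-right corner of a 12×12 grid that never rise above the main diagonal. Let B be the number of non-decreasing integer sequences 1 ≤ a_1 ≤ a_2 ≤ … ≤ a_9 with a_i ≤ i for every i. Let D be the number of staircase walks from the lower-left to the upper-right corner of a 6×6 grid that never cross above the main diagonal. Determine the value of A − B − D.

203018

Sub-diagonal monotone paths from (0,0) to (12,12) biject with Dyck paths of semilength 12, giving C_12. So A = C_12 = 208012.
Such sub-staircase sequences of length n are counted by C_n; here n = 9. So B = C_9 = 4862.
Monotone paths in an n×n grid that stay weakly below the diagonal are counted by C_n; here n = 6. So D = C_6 = 132.
A − B − D = 208012 − 4862 − 132 = 203018.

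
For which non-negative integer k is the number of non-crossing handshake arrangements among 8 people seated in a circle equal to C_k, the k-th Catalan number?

Non-crossing handshake pairings of 2n people are counted by C_n; 8 people gives n = 4.

4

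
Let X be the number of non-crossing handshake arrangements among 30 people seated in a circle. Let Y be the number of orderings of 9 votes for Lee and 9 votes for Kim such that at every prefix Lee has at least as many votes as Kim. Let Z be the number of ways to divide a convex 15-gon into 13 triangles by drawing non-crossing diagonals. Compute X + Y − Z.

With 30 = 2·15 people, non-crossing handshake pairings are non-crossing perfect matchings on a circle, counted by C_15. So X = C_15 = 9694845.
Reading a vote for the leader as '(' and for the other as ')' turns such a sequence into a balanced string of 9 pairs, so the count is C_9. So Y = C_9 = 4862.
The number of triangulations of a 15-gon is the Catalan number C_13 (index = sides − 2). So Z = C_13 = 742900.
X + Y − Z = 9694845 + 4862 − 742900 = 8956807.

8956807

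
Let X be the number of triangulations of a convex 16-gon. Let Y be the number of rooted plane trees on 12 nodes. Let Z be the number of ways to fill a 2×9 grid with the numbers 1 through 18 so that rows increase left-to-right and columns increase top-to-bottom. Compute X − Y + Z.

2620516

The number of triangulations of a 16-gon is the Catalan number C_14 (index = sides − 2). So X = C_14 = 2674440.
A rooted plane tree on 12 nodes has 11 edges, and such trees are counted by C_11. So Y = C_11 = 58786.
Standard Young tableaux of shape 2×n are counted by C_n; here n = 9. So Z = C_9 = 4862.
X − Y + Z = 2674440 − 58786 + 4862 = 2620516.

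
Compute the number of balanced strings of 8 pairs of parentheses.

A balanced arrangement of 8 bracket pairs is a Dyck word of semilength 8, so the count is C_8.
C_8 = C_7 · 2(2·7+1)/(7+2) = 429 · 30/9 = 1430.

1430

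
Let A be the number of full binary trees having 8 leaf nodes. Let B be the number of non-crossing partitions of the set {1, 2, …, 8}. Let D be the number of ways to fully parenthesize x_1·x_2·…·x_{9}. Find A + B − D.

429

Full binary trees with 8 leaves have 8−1 = 7 internal nodes, so there are C_7 of them. So A = C_7 = 429.
Non-crossing partitions of an n-element set are counted by C_n; here n = 8. So B = C_8 = 1430.
Parenthesizations of m factors correspond to full binary trees with m leaves, counted by C_{m−1}; m = 9 gives C_8. So D = C_8 = 1430.
A + B − D = 429 + 1430 − 1430 = 429.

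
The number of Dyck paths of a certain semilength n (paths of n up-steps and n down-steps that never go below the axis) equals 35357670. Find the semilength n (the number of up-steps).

Dyck paths of semilength n are counted by C_n, and C_16 = 35357670.

16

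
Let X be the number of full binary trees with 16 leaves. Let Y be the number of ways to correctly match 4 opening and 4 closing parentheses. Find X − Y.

9694831

Full binary trees with 16 leaves have 16−1 = 15 internal nodes, so there are C_15 of them. So X = C_15 = 9694845.
A balanced arrangement of 4 bracket pairs is a Dyck word of semilength 4, so the count is C_4. So Y = C_4 = 14.
X − Y = 9694845 − 14 = 9694831.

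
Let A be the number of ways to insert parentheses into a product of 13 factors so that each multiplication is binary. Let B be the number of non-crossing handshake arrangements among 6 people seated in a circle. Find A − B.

208007

Parenthesizations of m factors correspond to full binary trees with m leaves, counted by C_{m−1}; m = 13 gives C_12. So A = C_12 = 208012.
Non-crossing handshake pairings of 2n people are counted by C_n; 6 people gives n = 3. So B = C_3 = 5.
A − B = 208012 − 5 = 208007.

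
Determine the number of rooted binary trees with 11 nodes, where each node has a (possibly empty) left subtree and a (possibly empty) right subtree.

58786

Binary trees (left/right distinguished) on n nodes are counted by C_n; here n = 11.
C_11 = C(22,11)/12 = 705432/12 = 58786.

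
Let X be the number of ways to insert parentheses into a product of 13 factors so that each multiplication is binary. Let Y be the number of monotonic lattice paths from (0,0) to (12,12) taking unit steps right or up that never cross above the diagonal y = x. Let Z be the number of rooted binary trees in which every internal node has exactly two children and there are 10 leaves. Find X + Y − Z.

411162

Bracketing 13 factors into binary products is counted by C_{13−1} = C_12. So X = C_12 = 208012.
Monotone paths in an n×n grid that stay weakly below the diagonal are counted by C_n; here n = 12. So Y = C_12 = 208012.
A full binary tree with L leaves has L−1 internal nodes and is counted by C_{L−1}; L = 10 gives C_9. So Z = C_9 = 4862.
X + Y − Z = 208012 + 208012 − 4862 = 411162.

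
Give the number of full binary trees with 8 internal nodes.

Full binary trees with n internal nodes are counted by C_n; here n = 8.
C_8 = 1430.

1430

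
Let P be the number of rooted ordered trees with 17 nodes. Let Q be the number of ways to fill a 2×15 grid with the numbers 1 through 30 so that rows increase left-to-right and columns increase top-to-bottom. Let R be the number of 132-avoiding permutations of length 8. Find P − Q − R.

25661395

Rooted ordered (plane) trees on m nodes have m−1 edges and are counted by C_{m−1}; m = 17 gives C_16. So P = C_16 = 35357670.
Standard Young tableaux of shape 2×n are counted by C_n; here n = 15. So Q = C_15 = 9694845.
Permutations of [n] avoiding any single length-3 pattern are counted by C_n; here n = 8. So R = C_8 = 1430.
P − Q − R = 35357670 − 9694845 − 1430 = 25661395.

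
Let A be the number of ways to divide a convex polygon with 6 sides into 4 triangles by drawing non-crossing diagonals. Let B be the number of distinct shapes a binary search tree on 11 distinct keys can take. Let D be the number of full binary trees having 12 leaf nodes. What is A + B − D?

14

The number of triangulations of a 6-gon is the Catalan number C_4 (index = sides − 2). So A = C_4 = 14.
Binary trees (left/right distinguished) on n nodes are counted by C_n; here n = 11. So B = C_11 = 58786.
Full binary trees with 12 leaves have 12−1 = 11 internal nodes, so there are C_11 of them. So D = C_11 = 58786.
A + B − D = 14 + 58786 − 58786 = 14.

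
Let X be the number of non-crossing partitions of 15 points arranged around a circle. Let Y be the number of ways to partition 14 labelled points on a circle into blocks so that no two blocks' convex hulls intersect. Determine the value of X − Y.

7020405

The non-crossing partitions of [15] form a lattice of size C_15. So X = C_15 = 9694845.
Non-crossing partitions of an n-element set are counted by C_n; here n = 14. So Y = C_14 = 2674440.
X − Y = 9694845 − 2674440 = 7020405.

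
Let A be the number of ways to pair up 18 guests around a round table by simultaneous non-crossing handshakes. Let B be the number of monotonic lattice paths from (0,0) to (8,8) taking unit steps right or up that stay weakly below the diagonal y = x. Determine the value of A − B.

3432

Non-crossing handshake pairings of 2n people are counted by C_n; 18 people gives n = 9. So A = C_9 = 4862.
Sub-diagonal monotone paths from (0,0) to (8,8) biject with Dyck paths of semilength 8, giving C_8. So B = C_8 = 1430.
A − B = 4862 − 1430 = 3432.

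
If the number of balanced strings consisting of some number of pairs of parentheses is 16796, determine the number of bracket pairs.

10

Balanced strings of n bracket-pairs are counted by C_n. Since C_10 = 16796, the index is 10.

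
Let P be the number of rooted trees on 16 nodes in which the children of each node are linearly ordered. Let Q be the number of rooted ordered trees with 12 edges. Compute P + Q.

9902857

Rooted ordered (plane) trees on m nodes have m−1 edges and are counted by C_{m−1}; m = 16 gives C_15. So P = C_15 = 9694845.
Rooted ordered trees with n edges are counted by C_n; here n = 12. So Q = C_12 = 208012.
P + Q = 9694845 + 208012 = 9902857.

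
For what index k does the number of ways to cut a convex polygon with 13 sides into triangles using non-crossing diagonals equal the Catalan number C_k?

Triangulations of a convex m-gon are counted by C_{m−2}; with m = 13 this is C_11.

11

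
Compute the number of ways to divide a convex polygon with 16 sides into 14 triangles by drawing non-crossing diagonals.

2674440

The number of triangulations of a 16-gon is the Catalan number C_14 (index = sides − 2).
C_14 = C(28,14)/15 = 40116600/15 = 2674440.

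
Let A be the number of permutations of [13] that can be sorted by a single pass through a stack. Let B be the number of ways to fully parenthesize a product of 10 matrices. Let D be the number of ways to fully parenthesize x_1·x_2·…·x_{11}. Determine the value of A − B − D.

By Knuth's characterisation, the stack-sortable permutations of length 13 are the 231-avoiders, numbering C_13. So A = C_13 = 742900.
Ways to associate a product of 10 factors correspond to binary trees on 10 leaves, so the count is C_9. So B = C_9 = 4862.
Bracketing 11 factors into binary products is counted by C_{11−1} = C_10. So D = C_10 = 16796.
A − B − D = 742900 − 4862 − 16796 = 721242.

721242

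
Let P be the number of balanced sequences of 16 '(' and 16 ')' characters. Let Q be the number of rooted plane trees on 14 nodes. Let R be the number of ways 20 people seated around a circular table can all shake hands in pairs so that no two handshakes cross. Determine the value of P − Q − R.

34597974

A balanced arrangement of 16 bracket pairs is a Dyck word of semilength 16, so the count is C_16. So P = C_16 = 35357670.
A rooted plane tree on 14 nodes has 13 edges, and such trees are counted by C_13. So Q = C_13 = 742900.
With 20 = 2·10 people, non-crossing handshake pairings are non-crossing perfect matchings on a circle, counted by C_10. So R = C_10 = 16796.
P − Q − R = 35357670 − 742900 − 16796 = 34597974.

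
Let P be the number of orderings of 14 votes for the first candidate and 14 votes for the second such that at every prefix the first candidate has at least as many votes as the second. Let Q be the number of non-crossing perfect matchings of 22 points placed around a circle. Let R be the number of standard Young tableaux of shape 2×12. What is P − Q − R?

Reading a vote for the leader as '(' and for the other as ')' turns such a sequence into a balanced string of 14 pairs, so the count is C_14. So P = C_14 = 2674440.
Pairing 22 circle points by 11 non-crossing chords gives C_11 matchings. So Q = C_11 = 58786.
Standard Young tableaux of shape 2×n are counted by C_n; here n = 12. So R = C_12 = 208012.
P − Q − R = 2674440 − 58786 − 208012 = 2407642.

2407642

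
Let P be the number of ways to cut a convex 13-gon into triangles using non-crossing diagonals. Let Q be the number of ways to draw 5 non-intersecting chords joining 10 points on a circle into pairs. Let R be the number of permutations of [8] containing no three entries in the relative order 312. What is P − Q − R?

A convex 13-gon is triangulated into 11 triangles, and the number of such triangulations is the Catalan number C_{13−2} = C_11. So P = C_11 = 58786.
Pairing 10 circle points by 5 non-crossing chords gives C_5 matchings. So Q = C_5 = 42.
Permutations of [n] avoiding any single length-3 pattern are counted by C_n; here n = 8. So R = C_8 = 1430.
P − Q − R = 58786 − 42 − 1430 = 57314.

57314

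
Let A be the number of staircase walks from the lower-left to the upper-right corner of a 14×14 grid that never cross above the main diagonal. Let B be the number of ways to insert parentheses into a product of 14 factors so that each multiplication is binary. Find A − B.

Sub-diagonal monotone paths from (0,0) to (14,14) biject with Dyck paths of semilength 14, giving C_14. So A = C_14 = 2674440.
Ways to associate a product of 14 factors correspond to binary trees on 14 leaves, so the count is C_13. So B = C_13 = 742900.
A − B = 2674440 − 742900 = 1931540.

1931540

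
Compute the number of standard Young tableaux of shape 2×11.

58786

Standard Young tableaux of shape 2×n are counted by C_n; here n = 11.
C_11 = 58786.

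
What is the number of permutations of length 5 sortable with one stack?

42

By Knuth's characterisation, the stack-sortable permutations of length 5 are the 231-avoiders, numbering C_5.
C_5 = 42.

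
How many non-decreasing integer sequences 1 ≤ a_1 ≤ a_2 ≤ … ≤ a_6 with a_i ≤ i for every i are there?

Such sub-staircase sequences of length n are counted by C_n; here n = 6.
C_6 = C(12,6)/7 = 924/7 = 132.

132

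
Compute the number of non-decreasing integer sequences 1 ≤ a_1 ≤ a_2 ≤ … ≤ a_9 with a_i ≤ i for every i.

4862

Weakly increasing sequences with a_i ≤ i biject with Dyck paths of semilength 9, so there are C_9.
C_9 = C(18,9)/10 = 48620/10 = 4862.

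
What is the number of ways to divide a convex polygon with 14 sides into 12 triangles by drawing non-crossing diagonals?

208012

A convex 14-gon is triangulated into 12 triangles, and the number of such triangulations is the Catalan number C_{14−2} = C_12.
C_12 = C_11 · 2(2·11+1)/(11+2) = 58786 · 46/13 = 208012.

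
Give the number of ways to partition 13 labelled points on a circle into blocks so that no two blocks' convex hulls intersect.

The non-crossing partitions of [13] form a lattice of size C_13.
C_13 = C(26,13)/14 = 10400600/14 = 742900.

742900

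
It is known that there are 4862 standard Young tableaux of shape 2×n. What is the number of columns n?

9

Standard Young tableaux of shape 2×n are counted by C_n; 4862 = C_9.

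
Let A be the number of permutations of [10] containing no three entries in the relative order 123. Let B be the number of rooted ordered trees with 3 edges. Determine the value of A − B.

Permutations of [n] avoiding any single length-3 pattern are counted by C_n; here n = 10. So A = C_10 = 16796.
Rooted ordered trees with n edges are counted by C_n; here n = 3. So B = C_3 = 5.
A − B = 16796 − 5 = 16791.

16791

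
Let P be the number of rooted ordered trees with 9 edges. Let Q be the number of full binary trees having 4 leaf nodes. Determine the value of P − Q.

4857

Rooted ordered trees with n edges are counted by C_n; here n = 9. So P = C_9 = 4862.
A full binary tree with L leaves has L−1 internal nodes and is counted by C_{L−1}; L = 4 gives C_3. So Q = C_3 = 5.
P − Q = 4862 − 5 = 4857.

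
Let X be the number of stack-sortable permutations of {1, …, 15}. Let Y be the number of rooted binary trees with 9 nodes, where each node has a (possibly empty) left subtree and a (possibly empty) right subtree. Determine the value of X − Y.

By Knuth's characterisation, the stack-sortable permutations of length 15 are the 231-avoiders, numbering C_15. So X = C_15 = 9694845.
Binary trees (left/right distinguished) on n nodes are counted by C_n; here n = 9. So Y = C_9 = 4862.
X − Y = 9694845 − 4862 = 9689983.

9689983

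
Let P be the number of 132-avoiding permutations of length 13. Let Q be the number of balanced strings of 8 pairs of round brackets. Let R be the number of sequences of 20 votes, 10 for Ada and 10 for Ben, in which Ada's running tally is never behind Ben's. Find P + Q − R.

For any fixed pattern of length 3, the pattern-avoiding permutations of [13] number C_13. So P = C_13 = 742900.
With 8 pairs the number of balanced bracket strings is the Catalan number C_8. So Q = C_8 = 1430.
Reading a vote for the leader as '(' and for the other as ')' turns such a sequence into a balanced string of 10 pairs, so the count is C_10. So R = C_10 = 16796.
P + Q − R = 742900 + 1430 − 16796 = 727534.

727534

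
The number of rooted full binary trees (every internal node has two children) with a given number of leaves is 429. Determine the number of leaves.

Full binary trees with L leaves are counted by C_{L−1}. The Catalan number equal to 429 is C_7.
So the index is 7, and the number of leaves is 7 + 1 = 8.

8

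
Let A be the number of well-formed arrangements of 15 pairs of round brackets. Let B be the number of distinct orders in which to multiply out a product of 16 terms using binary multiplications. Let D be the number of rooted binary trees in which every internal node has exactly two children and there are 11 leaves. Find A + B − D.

19372894

A balanced arrangement of 15 bracket pairs is a Dyck word of semilength 15, so the count is C_15. So A = C_15 = 9694845.
Ways to associate a product of 16 factors correspond to binary trees on 16 leaves, so the count is C_15. So B = C_15 = 9694845.
A full binary tree with L leaves has L−1 internal nodes and is counted by C_{L−1}; L = 11 gives C_10. So D = C_10 = 16796.
A + B − D = 9694845 + 9694845 − 16796 = 19372894.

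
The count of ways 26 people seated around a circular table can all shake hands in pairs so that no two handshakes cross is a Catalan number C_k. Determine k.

13

Non-crossing handshake pairings of 2n people are counted by C_n; 26 people gives n = 13.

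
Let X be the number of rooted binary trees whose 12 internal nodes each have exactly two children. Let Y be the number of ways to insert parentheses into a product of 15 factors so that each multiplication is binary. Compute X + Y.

The number of full binary trees on 12 internal nodes is the Catalan number C_12. So X = C_12 = 208012.
Bracketing 15 factors into binary products is counted by C_{15−1} = C_14. So Y = C_14 = 2674440.
X + Y = 208012 + 2674440 = 2882452.

2882452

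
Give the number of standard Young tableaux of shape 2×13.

742900

Standard Young tableaux of shape 2×n are counted by C_n; here n = 13.
C_13 = C_12 · 2(2·12+1)/(12+2) = 208012 · 50/14 = 742900.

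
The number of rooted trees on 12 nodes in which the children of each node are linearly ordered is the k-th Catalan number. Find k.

Rooted ordered (plane) trees on m nodes have m−1 edges and are counted by C_{m−1}; m = 12 gives C_11.

11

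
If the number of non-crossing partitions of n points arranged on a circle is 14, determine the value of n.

Non-crossing partitions of [n] are counted by C_n; 14 = C_4.

4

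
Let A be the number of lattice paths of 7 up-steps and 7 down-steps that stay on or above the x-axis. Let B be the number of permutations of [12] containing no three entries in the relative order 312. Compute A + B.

208441

Paths of 7 up- and 7 down-steps that never dip below the axis are Dyck paths; their count is C_7. So A = C_7 = 429.
Permutations of [n] avoiding any single length-3 pattern are counted by C_n; here n = 12. So B = C_12 = 208012.
A + B = 429 + 208012 = 208441.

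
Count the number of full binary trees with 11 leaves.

16796

A full binary tree with L leaves has L−1 internal nodes and is counted by C_{L−1}; L = 11 gives C_10.
C_10 = 16796.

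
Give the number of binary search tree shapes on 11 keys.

58786

Binary trees (left/right distinguished) on n nodes are counted by C_n; here n = 11.
C_11 = C(22,11)/12 = 705432/12 = 58786.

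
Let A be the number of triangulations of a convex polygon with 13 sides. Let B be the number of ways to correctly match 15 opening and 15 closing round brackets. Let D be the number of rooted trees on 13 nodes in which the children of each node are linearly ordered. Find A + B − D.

9545619

A convex 13-gon is triangulated into 11 triangles, and the number of such triangulations is the Catalan number C_{13−2} = C_11. So A = C_11 = 58786.
A balanced arrangement of 15 bracket pairs is a Dyck word of semilength 15, so the count is C_15. So B = C_15 = 9694845.
A rooted plane tree on 13 nodes has 12 edges, and such trees are counted by C_12. So D = C_12 = 208012.
A + B − D = 58786 + 9694845 − 208012 = 9545619.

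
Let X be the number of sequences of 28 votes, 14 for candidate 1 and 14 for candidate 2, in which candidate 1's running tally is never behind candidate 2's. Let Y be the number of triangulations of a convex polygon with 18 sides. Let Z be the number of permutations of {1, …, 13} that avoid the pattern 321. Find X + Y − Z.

Ballot sequences with n votes each where one side never trails are Dyck words, counted by C_n; here n = 14. So X = C_14 = 2674440.
A convex 18-gon is triangulated into 16 triangles, and the number of such triangulations is the Catalan number C_{18−2} = C_16. So Y = C_16 = 35357670.
For any fixed pattern of length 3, the pattern-avoiding permutations of [13] number C_13. So Z = C_13 = 742900.
X + Y − Z = 2674440 + 35357670 − 742900 = 37289210.

37289210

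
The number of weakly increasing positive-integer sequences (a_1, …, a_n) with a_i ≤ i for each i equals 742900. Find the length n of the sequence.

13

Such sub-staircase sequences of length n are counted by C_n; 742900 = C_13.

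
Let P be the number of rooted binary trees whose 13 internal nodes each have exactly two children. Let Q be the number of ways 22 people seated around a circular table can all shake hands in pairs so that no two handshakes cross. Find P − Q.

The number of full binary trees on 13 internal nodes is the Catalan number C_13. So P = C_13 = 742900.
With 22 = 2·11 people, non-crossing handshake pairings are non-crossing perfect matchings on a circle, counted by C_11. So Q = C_11 = 58786.
P − Q = 742900 − 58786 = 684114.

684114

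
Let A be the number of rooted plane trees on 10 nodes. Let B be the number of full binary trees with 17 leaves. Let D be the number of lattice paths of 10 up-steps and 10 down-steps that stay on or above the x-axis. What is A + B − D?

Rooted ordered (plane) trees on m nodes have m−1 edges and are counted by C_{m−1}; m = 10 gives C_9. So A = C_9 = 4862.
A full binary tree with L leaves has L−1 internal nodes and is counted by C_{L−1}; L = 17 gives C_16. So B = C_16 = 35357670.
Paths of 10 up- and 10 down-steps that never dip below the axis are Dyck paths; their count is C_10. So D = C_10 = 16796.
A + B − D = 4862 + 35357670 − 16796 = 35345736.

35345736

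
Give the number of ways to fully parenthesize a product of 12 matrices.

58786

Parenthesizations of m factors correspond to full binary trees with m leaves, counted by C_{m−1}; m = 12 gives C_11.
C_11 = C_10 · 2(2·10+1)/(10+2) = 16796 · 42/12 = 58786.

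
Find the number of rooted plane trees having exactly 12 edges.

Rooted ordered trees with n edges are counted by C_n; here n = 12.
C_12 = C(24,12)/13 = 2704156/13 = 208012.

208012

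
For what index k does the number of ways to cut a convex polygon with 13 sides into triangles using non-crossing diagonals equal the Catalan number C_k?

The number of triangulations of a 13-gon is the Catalan number C_11 (index = sides − 2).

11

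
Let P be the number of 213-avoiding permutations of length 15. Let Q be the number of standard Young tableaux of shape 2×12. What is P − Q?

9486833

Permutations of [n] avoiding any single length-3 pattern are counted by C_n; here n = 15. So P = C_15 = 9694845.
By the hook-length formula (or a Dyck-path bijection), SYT of shape 2×12 number C_12. So Q = C_12 = 208012.
P − Q = 9694845 − 208012 = 9486833.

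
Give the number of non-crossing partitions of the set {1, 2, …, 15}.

The non-crossing partitions of [15] form a lattice of size C_15.
C_15 = C(30,15)/16 = 155117520/16 = 9694845.

9694845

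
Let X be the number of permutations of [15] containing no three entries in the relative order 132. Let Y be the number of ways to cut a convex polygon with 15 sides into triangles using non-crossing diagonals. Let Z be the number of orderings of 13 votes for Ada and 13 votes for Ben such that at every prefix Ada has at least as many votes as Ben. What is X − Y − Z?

8209045

Permutations of [n] avoiding any single length-3 pattern are counted by C_n; here n = 15. So X = C_15 = 9694845.
The number of triangulations of a 15-gon is the Catalan number C_13 (index = sides − 2). So Y = C_13 = 742900.
Reading a vote for the leader as '(' and for the other as ')' turns such a sequence into a balanced string of 13 pairs, so the count is C_13. So Z = C_13 = 742900.
X − Y − Z = 9694845 − 742900 − 742900 = 8209045.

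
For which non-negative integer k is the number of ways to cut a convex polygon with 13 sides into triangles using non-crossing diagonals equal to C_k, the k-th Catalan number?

11

A convex 13-gon is triangulated into 11 triangles, and the number of such triangulations is the Catalan number C_{13−2} = C_11.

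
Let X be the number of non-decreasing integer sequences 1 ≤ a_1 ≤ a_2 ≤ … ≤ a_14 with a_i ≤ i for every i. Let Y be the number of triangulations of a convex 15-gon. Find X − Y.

1931540

Weakly increasing sequences with a_i ≤ i biject with Dyck paths of semilength 14, so there are C_14. So X = C_14 = 2674440.
A convex 15-gon is triangulated into 13 triangles, and the number of such triangulations is the Catalan number C_{15−2} = C_13. So Y = C_13 = 742900.
X − Y = 2674440 − 742900 = 1931540.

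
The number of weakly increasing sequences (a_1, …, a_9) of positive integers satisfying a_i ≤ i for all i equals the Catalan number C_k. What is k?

Weakly increasing sequences with a_i ≤ i biject with Dyck paths of semilength 9, so there are C_9.

9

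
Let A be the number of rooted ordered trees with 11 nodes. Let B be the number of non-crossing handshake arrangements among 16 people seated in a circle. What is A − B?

A rooted plane tree on 11 nodes has 10 edges, and such trees are counted by C_10. So A = C_10 = 16796.
Non-crossing handshake pairings of 2n people are counted by C_n; 16 people gives n = 8. So B = C_8 = 1430.
A − B = 16796 − 1430 = 15366.

15366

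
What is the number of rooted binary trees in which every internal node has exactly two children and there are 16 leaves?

9694845

A full binary tree with L leaves has L−1 internal nodes and is counted by C_{L−1}; L = 16 gives C_15.
C_15 = C(30,15)/16 = 155117520/16 = 9694845.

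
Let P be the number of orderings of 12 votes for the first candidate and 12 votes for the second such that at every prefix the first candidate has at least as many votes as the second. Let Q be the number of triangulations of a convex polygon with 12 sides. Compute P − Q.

Reading a vote for the leader as '(' and for the other as ')' turns such a sequence into a balanced string of 12 pairs, so the count is C_12. So P = C_12 = 208012.
The number of triangulations of a 12-gon is the Catalan number C_10 (index = sides − 2). So Q = C_10 = 16796.
P − Q = 208012 − 16796 = 191216.

191216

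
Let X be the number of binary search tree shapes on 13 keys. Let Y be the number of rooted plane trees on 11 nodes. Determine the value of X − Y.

726104

Rooted binary trees with 13 nodes (each child slot possibly empty) number C_13. So X = C_13 = 742900.
A rooted plane tree on 11 nodes has 10 edges, and such trees are counted by C_10. So Y = C_10 = 16796.
X − Y = 742900 − 16796 = 726104.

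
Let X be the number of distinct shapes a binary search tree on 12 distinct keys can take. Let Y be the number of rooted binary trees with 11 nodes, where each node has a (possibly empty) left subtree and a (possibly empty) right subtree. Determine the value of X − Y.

149226

Rooted binary trees with 12 nodes (each child slot possibly empty) number C_12. So X = C_12 = 208012.
Rooted binary trees with 11 nodes (each child slot possibly empty) number C_11. So Y = C_11 = 58786.
X − Y = 208012 − 58786 = 149226.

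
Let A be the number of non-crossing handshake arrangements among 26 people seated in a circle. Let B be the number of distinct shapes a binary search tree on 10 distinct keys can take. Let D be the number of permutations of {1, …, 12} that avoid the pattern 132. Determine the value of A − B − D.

With 26 = 2·13 people, non-crossing handshake pairings are non-crossing perfect matchings on a circle, counted by C_13. So A = C_13 = 742900.
There are C_n binary search tree shapes on n keys; with n = 10 that is C_10. So B = C_10 = 16796.
Permutations of [n] avoiding any single length-3 pattern are counted by C_n; here n = 12. So D = C_12 = 208012.
A − B − D = 742900 − 16796 − 208012 = 518092.

518092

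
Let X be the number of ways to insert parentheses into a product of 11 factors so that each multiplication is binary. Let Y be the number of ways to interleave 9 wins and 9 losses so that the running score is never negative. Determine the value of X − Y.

11934

Ways to associate a product of 11 factors correspond to binary trees on 11 leaves, so the count is C_10. So X = C_10 = 16796.
Reading a vote for the leader as '(' and for the other as ')' turns such a sequence into a balanced string of 9 pairs, so the count is C_9. So Y = C_9 = 4862.
X − Y = 16796 − 4862 = 11934.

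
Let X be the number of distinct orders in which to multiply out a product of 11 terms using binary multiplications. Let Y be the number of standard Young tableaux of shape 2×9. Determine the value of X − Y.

11934

Ways to associate a product of 11 factors correspond to binary trees on 11 leaves, so the count is C_10. So X = C_10 = 16796.
Standard Young tableaux of shape 2×n are counted by C_n; here n = 9. So Y = C_9 = 4862.
X − Y = 16796 − 4862 = 11934.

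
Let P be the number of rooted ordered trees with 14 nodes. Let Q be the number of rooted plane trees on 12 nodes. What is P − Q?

684114

Rooted ordered (plane) trees on m nodes have m−1 edges and are counted by C_{m−1}; m = 14 gives C_13. So P = C_13 = 742900.
Rooted ordered (plane) trees on m nodes have m−1 edges and are counted by C_{m−1}; m = 12 gives C_11. So Q = C_11 = 58786.
P − Q = 742900 − 58786 = 684114.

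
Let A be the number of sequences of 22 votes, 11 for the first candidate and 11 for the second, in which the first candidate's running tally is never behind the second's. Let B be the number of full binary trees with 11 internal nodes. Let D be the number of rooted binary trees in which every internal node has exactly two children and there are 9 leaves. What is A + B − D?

116142

Reading a vote for the leader as '(' and for the other as ')' turns such a sequence into a balanced string of 11 pairs, so the count is C_11. So A = C_11 = 58786.
The number of full binary trees on 11 internal nodes is the Catalan number C_11. So B = C_11 = 58786.
Full binary trees with 9 leaves have 9−1 = 8 internal nodes, so there are C_8 of them. So D = C_8 = 1430.
A + B − D = 58786 + 58786 − 1430 = 116142.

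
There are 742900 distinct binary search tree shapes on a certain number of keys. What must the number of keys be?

13

Binary search tree shapes on n keys are counted by C_n; 742900 = C_13.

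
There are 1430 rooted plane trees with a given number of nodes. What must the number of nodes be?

9

Rooted ordered trees on m nodes are counted by C_{m−1}. The Catalan number equal to 1430 is C_8.
So the index is 8, and the number of nodes is 8 + 1 = 9.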